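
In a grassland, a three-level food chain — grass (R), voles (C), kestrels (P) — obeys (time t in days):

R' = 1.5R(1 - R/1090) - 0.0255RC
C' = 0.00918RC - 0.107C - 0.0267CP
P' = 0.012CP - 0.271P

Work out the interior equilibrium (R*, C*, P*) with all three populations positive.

R* ≈ 672, C* ≈ 22.6, P* ≈ 227

From dP/dt = 0: 0.012C* = 0.271, so C* = 22.6.
From dR/dt = 0: 1.5(1 - R*/1090) = 0.0255·22.6, giving R* = 1090·(1 - 0.384) = 672.
From dC/dt = 0: 0.00918·672 - 0.107 = 0.0267P*, so P* = 6.06/0.0267 = 227.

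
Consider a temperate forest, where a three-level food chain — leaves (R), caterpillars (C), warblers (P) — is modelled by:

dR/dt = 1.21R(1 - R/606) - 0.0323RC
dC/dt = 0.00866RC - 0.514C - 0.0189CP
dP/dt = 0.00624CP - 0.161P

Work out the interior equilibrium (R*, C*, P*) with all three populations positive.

From dP/dt = 0: 0.00624C* = 0.161, so C* = 25.8.
From dR/dt = 0: 1.21(1 - R*/606) = 0.0323·25.8, giving R* = 606·(1 - 0.689) = 189.
From dC/dt = 0: 0.00866·189 - 0.514 = 0.0189P*, so P* = 1.12/0.0189 = 59.2.

R* ≈ 189, C* ≈ 25.8, P* ≈ 59.2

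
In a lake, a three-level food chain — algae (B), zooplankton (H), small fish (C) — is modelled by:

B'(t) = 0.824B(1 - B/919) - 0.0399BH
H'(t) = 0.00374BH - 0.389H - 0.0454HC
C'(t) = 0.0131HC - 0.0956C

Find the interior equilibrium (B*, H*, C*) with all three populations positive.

B* ≈ 594, H* ≈ 7.3, C* ≈ 40.4

From dC/dt = 0: 0.0131H* = 0.0956, so H* = 7.3.
From dB/dt = 0: 0.824(1 - B*/919) = 0.0399·7.3, giving B* = 919·(1 - 0.353) = 594.
From dH/dt = 0: 0.00374·594 - 0.389 = 0.0454C*, so C* = 1.83/0.0454 = 40.4.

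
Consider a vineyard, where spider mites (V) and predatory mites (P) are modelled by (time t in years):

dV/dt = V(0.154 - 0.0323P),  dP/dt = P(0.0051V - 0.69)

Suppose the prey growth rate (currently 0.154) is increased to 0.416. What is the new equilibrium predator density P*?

P* ≈ 12.9

At the interior fixed point, setting dV/dt = 0 with V > 0 fixes P* = (prey growth rate)/(VP coefficient) — independent of the other coefficients.
With the change, P* = 0.416/0.0323 = 12.9; it rises from 4.77.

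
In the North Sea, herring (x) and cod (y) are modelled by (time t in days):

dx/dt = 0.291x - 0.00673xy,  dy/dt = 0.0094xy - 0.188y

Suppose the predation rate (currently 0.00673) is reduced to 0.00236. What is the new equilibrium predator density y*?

At the interior fixed point, setting dx/dt = 0 with x > 0 fixes y* = (prey growth rate)/(xy coefficient) — independent of the other coefficients.
With the change, y* = 0.291/0.00236 = 123; it rises from 43.2.

y* ≈ 123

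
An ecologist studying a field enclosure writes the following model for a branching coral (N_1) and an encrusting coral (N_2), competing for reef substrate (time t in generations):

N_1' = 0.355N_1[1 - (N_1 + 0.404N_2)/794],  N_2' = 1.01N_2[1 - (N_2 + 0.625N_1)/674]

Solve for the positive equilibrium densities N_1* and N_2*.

Setting both brackets to zero gives the nullclines N_1 + 0.404N_2 = 794 and 0.625N_1 + N_2 = 674.
Substituting N_2 = 674 - 0.625N_1 into the first: N_1(1 - 0.404·0.625) = 794 - 0.404·674.
So N_1* = 522/0.748 = 698, and then N_2* = 674 - 0.625·698 = 238.

N_1* ≈ 698, N_2* ≈ 238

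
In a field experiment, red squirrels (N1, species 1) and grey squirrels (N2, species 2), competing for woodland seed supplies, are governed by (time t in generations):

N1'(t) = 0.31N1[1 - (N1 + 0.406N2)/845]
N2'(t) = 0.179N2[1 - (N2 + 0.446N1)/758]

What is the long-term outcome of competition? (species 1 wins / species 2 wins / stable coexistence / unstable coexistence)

Compare the nullcline intercepts: K1/α12 = 845/0.406 = 2080 > K2 = 758; K2/α21 = 758/0.446 = 1700 > K1 = 845.
Since both inequalities hold, each species can invade when rare, so the interior equilibrium is stable.

stable coexistence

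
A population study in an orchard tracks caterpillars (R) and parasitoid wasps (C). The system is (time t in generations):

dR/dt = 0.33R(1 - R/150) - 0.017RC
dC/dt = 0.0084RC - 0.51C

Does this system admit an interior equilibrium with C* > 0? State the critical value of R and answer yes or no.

The predator equation gives dC/dt > 0 only when R > 0.51/0.0084 = 60.7.
Without the predator, R → K = 150. Since 150 > 60.7, the predator can invade and persist.

Threshold R = 60.7; K > 60.7, so yes, the predator persists.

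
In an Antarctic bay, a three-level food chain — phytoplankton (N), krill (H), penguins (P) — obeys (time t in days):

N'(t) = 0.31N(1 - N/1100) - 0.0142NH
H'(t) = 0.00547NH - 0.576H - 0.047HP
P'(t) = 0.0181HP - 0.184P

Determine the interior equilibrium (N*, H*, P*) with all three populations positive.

N* ≈ 588, H* ≈ 10.2, P* ≈ 56.2

From dP/dt = 0: 0.0181H* = 0.184, so H* = 10.2.
From dN/dt = 0: 0.31(1 - N*/1100) = 0.0142·10.2, giving N* = 1100·(1 - 0.466) = 588.
From dH/dt = 0: 0.00547·588 - 0.576 = 0.047P*, so P* = 2.64/0.047 = 56.2.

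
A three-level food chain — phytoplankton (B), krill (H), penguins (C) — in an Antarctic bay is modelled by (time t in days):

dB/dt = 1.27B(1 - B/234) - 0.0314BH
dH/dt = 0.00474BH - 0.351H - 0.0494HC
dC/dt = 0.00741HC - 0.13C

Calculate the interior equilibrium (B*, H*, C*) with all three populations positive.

B* ≈ 132, H* ≈ 17.5, C* ≈ 5.61

From dC/dt = 0: 0.00741H* = 0.13, so H* = 17.5.
From dB/dt = 0: 1.27(1 - B*/234) = 0.0314·17.5, giving B* = 234·(1 - 0.434) = 132.
From dH/dt = 0: 0.00474·132 - 0.351 = 0.0494C*, so C* = 0.277/0.0494 = 5.61.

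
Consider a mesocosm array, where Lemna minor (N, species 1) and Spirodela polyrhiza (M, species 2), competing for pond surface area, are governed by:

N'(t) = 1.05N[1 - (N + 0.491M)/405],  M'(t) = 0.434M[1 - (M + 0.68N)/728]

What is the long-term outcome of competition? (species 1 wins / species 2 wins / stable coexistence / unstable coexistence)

stable coexistence

Compare the nullcline intercepts: K1/α12 = 405/0.491 = 825 > K2 = 728; K2/α21 = 728/0.68 = 1070 > K1 = 405.
Since both inequalities hold, each species can invade when rare, so the interior equilibrium is stable.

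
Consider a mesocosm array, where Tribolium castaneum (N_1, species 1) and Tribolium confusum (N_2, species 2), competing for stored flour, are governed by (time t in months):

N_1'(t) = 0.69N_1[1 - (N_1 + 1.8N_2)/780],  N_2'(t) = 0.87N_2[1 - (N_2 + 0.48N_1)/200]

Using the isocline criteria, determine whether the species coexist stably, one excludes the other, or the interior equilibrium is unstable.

Compare the nullcline intercepts: K1/α12 = 780/1.8 = 433 > K2 = 200; K2/α21 = 200/0.48 = 417 < K1 = 780.
Since the inequalities point opposite ways, species 1 can invade but species 2 cannot.

species 1 excludes species 2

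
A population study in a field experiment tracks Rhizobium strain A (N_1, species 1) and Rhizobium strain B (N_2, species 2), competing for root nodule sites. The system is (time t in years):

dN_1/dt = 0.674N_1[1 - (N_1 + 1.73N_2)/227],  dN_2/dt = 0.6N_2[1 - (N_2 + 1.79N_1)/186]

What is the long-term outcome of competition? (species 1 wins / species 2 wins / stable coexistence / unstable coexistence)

Compare the nullcline intercepts: K1/α12 = 227/1.73 = 131 < K2 = 186; K2/α21 = 186/1.79 = 104 < K1 = 227.
Since both are reversed, neither can invade when rare; the interior point is a saddle.

unstable coexistence (outcome depends on initial conditions)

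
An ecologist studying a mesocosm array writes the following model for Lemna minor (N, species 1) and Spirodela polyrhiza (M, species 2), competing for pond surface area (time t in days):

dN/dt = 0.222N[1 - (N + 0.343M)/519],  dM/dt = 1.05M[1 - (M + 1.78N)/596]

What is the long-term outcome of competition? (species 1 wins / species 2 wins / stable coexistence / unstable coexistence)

species 1 excludes species 2

Compare the nullcline intercepts: K1/α12 = 519/0.343 = 1510 > K2 = 596; K2/α21 = 596/1.78 = 335 < K1 = 519.
Since the inequalities point opposite ways, species 1 can invade but species 2 cannot.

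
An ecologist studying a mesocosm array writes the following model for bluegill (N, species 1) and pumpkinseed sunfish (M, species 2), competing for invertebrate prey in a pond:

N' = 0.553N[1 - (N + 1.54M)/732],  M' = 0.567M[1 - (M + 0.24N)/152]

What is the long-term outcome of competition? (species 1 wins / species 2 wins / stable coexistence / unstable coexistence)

species 1 excludes species 2

Compare the nullcline intercepts: K1/α12 = 732/1.54 = 475 > K2 = 152; K2/α21 = 152/0.24 = 633 < K1 = 732.
Since the inequalities point opposite ways, species 1 can invade but species 2 cannot.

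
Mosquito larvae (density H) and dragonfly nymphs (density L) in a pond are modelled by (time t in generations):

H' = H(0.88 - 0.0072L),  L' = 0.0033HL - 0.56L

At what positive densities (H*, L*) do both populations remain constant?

Set dL/dt = 0 with L > 0: 0.0033H - 0.56 = 0, so H* = 0.56/0.0033 = 170.
Set dH/dt = 0 with H > 0: 0.88 - 0.0072L = 0, so L* = 0.88/0.0072 = 122.

H* ≈ 170, L* ≈ 122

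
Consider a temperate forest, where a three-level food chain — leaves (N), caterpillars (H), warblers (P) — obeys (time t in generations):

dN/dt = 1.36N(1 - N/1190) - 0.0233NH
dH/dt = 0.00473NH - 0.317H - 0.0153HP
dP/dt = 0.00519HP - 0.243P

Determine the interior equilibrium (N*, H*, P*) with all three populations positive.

From dP/dt = 0: 0.00519H* = 0.243, so H* = 46.8.
From dN/dt = 0: 1.36(1 - N*/1190) = 0.0233·46.8, giving N* = 1190·(1 - 0.802) = 235.
From dH/dt = 0: 0.00473·235 - 0.317 = 0.0153P*, so P* = 0.797/0.0153 = 52.1.

N* ≈ 235, H* ≈ 46.8, P* ≈ 52.1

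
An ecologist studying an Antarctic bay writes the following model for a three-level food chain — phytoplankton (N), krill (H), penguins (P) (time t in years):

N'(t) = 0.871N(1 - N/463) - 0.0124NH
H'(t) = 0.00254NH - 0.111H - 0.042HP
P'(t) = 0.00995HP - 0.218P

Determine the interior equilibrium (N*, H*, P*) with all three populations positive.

From dP/dt = 0: 0.00995H* = 0.218, so H* = 21.9.
From dN/dt = 0: 0.871(1 - N*/463) = 0.0124·21.9, giving N* = 463·(1 - 0.312) = 319.
From dH/dt = 0: 0.00254·319 - 0.111 = 0.042P*, so P* = 0.698/0.042 = 16.6.

N* ≈ 319, H* ≈ 21.9, P* ≈ 16.6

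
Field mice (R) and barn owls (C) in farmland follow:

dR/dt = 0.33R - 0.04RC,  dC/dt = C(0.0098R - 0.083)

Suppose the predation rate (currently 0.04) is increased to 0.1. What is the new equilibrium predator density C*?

C* ≈ 3.3

At the interior fixed point, setting dR/dt = 0 with R > 0 fixes C* = (prey growth rate)/(RC coefficient) — independent of the other coefficients.
With the change, C* = 0.33/0.1 = 3.3; it falls from 8.25.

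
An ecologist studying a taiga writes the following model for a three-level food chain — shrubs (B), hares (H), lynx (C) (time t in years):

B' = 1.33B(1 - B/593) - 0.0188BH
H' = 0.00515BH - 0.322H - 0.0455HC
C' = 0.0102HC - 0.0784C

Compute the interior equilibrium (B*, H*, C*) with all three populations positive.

From dC/dt = 0: 0.0102H* = 0.0784, so H* = 7.69.
From dB/dt = 0: 1.33(1 - B*/593) = 0.0188·7.69, giving B* = 593·(1 - 0.109) = 529.
From dH/dt = 0: 0.00515·529 - 0.322 = 0.0455C*, so C* = 2.4/0.0455 = 52.8.

B* ≈ 529, H* ≈ 7.69, C* ≈ 52.8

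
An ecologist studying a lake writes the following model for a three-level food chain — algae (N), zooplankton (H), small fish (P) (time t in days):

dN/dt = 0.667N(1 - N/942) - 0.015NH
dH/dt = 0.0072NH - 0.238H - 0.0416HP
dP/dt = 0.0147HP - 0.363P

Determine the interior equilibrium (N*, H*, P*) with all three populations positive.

N* ≈ 419, H* ≈ 24.7, P* ≈ 66.8

From dP/dt = 0: 0.0147H* = 0.363, so H* = 24.7.
From dN/dt = 0: 0.667(1 - N*/942) = 0.015·24.7, giving N* = 942·(1 - 0.555) = 419.
From dH/dt = 0: 0.0072·419 - 0.238 = 0.0416P*, so P* = 2.78/0.0416 = 66.8.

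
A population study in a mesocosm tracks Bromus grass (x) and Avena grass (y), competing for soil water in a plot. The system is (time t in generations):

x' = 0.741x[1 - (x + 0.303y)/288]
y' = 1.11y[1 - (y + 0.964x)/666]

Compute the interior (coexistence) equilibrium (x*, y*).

x* ≈ 122, y* ≈ 549

Setting both brackets to zero gives the nullclines x + 0.303y = 288 and 0.964x + y = 666.
Substituting y = 666 - 0.964x into the first: x(1 - 0.303·0.964) = 288 - 0.303·666.
So x* = 86.2/0.708 = 122, and then y* = 666 - 0.964·122 = 549.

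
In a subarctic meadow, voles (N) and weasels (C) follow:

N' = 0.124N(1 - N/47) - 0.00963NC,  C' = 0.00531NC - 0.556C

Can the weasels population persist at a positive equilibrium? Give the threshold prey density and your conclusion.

The predator equation gives dC/dt > 0 only when N > 0.556/0.00531 = 105.
Without the predator, N → K = 47. Since 47 < 105, the predator cannot invade.

Threshold N = 105; K < 105, so no, the predator goes extinct.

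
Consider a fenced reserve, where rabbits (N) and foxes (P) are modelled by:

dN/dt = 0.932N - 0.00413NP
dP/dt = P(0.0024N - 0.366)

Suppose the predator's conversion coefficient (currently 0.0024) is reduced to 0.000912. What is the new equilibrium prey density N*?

N* ≈ 401

At the interior fixed point, setting dP/dt = 0 with P > 0 fixes N* = (predator death rate)/(NP coefficient) — independent of the other coefficients.
With the change, N* = 0.366/0.000912 = 401; it rises from 152.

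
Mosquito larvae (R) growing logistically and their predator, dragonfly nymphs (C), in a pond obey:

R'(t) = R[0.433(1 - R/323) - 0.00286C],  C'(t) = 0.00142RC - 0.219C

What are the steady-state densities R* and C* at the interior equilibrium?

From dC/dt = 0 with C > 0: 0.00142R* = 0.219, so R* = 154.
Substitute into dR/dt = 0: 0.433(1 - 154/323) = 0.00286C*.
The bracket is 0.523, giving C* = 0.226/0.00286 = 79.1.

R* ≈ 154, C* ≈ 79.1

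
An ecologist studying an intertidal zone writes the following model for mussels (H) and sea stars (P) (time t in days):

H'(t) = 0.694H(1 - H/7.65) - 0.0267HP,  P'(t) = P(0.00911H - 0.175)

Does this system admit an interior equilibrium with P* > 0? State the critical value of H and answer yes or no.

The predator equation gives dP/dt > 0 only when H > 0.175/0.00911 = 19.2.
Without the predator, H → K = 7.65. Since 7.65 < 19.2, the predator cannot invade.

Threshold H = 19.2; K < 19.2, so no, the predator goes extinct.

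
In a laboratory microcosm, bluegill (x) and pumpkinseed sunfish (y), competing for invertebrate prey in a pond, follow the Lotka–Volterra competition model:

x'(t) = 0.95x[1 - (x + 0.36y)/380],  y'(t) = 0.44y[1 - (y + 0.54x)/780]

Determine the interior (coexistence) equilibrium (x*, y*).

x* ≈ 123, y* ≈ 714

Setting both brackets to zero gives the nullclines x + 0.36y = 380 and 0.54x + y = 780.
Substituting y = 780 - 0.54x into the first: x(1 - 0.36·0.54) = 380 - 0.36·780.
So x* = 99.2/0.806 = 123, and then y* = 780 - 0.54·123 = 714.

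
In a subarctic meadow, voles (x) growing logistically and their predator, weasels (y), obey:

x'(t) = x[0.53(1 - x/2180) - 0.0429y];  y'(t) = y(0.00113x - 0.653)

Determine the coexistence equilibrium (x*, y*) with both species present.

From dy/dt = 0 with y > 0: 0.00113x* = 0.653, so x* = 578.
Substitute into dx/dt = 0: 0.53(1 - 578/2180) = 0.0429y*.
The bracket is 0.735, giving y* = 0.39/0.0429 = 9.08.

x* ≈ 578, y* ≈ 9.08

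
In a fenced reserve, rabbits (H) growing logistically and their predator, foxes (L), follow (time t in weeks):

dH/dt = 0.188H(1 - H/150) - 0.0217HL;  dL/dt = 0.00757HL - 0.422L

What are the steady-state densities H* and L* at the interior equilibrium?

H* ≈ 55.7, L* ≈ 5.44

From dL/dt = 0 with L > 0: 0.00757H* = 0.422, so H* = 55.7.
Substitute into dH/dt = 0: 0.188(1 - 55.7/150) = 0.0217L*.
The bracket is 0.628, giving L* = 0.118/0.0217 = 5.44.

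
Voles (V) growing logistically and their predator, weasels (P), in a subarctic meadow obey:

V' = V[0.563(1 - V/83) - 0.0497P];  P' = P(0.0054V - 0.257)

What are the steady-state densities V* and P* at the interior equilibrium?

V* ≈ 47.6, P* ≈ 4.83

From dP/dt = 0 with P > 0: 0.0054V* = 0.257, so V* = 47.6.
Substitute into dV/dt = 0: 0.563(1 - 47.6/83) = 0.0497P*.
The bracket is 0.427, giving P* = 0.24/0.0497 = 4.83.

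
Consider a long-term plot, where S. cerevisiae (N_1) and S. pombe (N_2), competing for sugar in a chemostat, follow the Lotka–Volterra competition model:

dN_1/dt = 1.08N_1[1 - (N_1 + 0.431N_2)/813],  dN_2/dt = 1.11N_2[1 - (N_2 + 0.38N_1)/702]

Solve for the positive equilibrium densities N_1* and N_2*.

Setting both brackets to zero gives the nullclines N_1 + 0.431N_2 = 813 and 0.38N_1 + N_2 = 702.
Substituting N_2 = 702 - 0.38N_1 into the first: N_1(1 - 0.431·0.38) = 813 - 0.431·702.
So N_1* = 510/0.836 = 610, and then N_2* = 702 - 0.38·610 = 470.

N_1* ≈ 610, N_2* ≈ 470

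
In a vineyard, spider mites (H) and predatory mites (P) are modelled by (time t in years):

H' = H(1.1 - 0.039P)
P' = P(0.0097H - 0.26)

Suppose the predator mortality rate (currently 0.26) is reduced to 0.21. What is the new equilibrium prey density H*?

H* ≈ 21.6

At the interior fixed point, setting dP/dt = 0 with P > 0 fixes H* = (predator death rate)/(HP coefficient) — independent of the other coefficients.
With the change, H* = 0.21/0.0097 = 21.6; it falls from 26.8.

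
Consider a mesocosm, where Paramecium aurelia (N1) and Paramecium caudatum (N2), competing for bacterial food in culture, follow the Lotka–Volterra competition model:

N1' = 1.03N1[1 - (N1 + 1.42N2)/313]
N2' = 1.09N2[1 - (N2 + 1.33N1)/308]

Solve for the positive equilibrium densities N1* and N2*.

Setting both brackets to zero gives the nullclines N1 + 1.42N2 = 313 and 1.33N1 + N2 = 308.
Substituting N2 = 308 - 1.33N1 into the first: N1(1 - 1.42·1.33) = 313 - 1.42·308.
So N1* = -124/-0.889 = 140, and then N2* = 308 - 1.33·140 = 122.

N1* ≈ 140, N2* ≈ 122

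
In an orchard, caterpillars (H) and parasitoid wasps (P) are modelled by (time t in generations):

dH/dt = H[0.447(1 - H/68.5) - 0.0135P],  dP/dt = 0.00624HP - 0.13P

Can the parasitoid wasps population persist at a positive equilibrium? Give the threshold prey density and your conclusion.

Threshold H = 20.8; K > 20.8, so yes, the predator persists.

The predator equation gives dP/dt > 0 only when H > 0.13/0.00624 = 20.8.
Without the predator, H → K = 68.5. Since 68.5 > 20.8, the predator can invade and persist.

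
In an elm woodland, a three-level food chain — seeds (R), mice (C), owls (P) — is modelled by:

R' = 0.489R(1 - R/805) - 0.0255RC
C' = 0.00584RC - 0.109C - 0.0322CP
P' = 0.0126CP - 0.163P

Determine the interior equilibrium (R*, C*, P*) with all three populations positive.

From dP/dt = 0: 0.0126C* = 0.163, so C* = 12.9.
From dR/dt = 0: 0.489(1 - R*/805) = 0.0255·12.9, giving R* = 805·(1 - 0.675) = 262.
From dC/dt = 0: 0.00584·262 - 0.109 = 0.0322P*, so P* = 1.42/0.0322 = 44.1.

R* ≈ 262, C* ≈ 12.9, P* ≈ 44.1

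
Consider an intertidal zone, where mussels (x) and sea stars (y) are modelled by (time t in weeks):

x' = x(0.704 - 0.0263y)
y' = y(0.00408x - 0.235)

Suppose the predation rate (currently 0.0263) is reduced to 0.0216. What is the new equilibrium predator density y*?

At the interior fixed point, setting dx/dt = 0 with x > 0 fixes y* = (prey growth rate)/(xy coefficient) — independent of the other coefficients.
With the change, y* = 0.704/0.0216 = 32.6; it rises from 26.8.

y* ≈ 32.6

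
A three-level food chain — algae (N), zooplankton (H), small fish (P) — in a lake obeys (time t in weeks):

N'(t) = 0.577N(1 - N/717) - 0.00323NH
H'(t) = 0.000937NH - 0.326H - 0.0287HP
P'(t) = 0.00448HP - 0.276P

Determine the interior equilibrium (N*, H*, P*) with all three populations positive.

N* ≈ 470, H* ≈ 61.6, P* ≈ 3.98

From dP/dt = 0: 0.00448H* = 0.276, so H* = 61.6.
From dN/dt = 0: 0.577(1 - N*/717) = 0.00323·61.6, giving N* = 717·(1 - 0.345) = 470.
From dH/dt = 0: 0.000937·470 - 0.326 = 0.0287P*, so P* = 0.114/0.0287 = 3.98.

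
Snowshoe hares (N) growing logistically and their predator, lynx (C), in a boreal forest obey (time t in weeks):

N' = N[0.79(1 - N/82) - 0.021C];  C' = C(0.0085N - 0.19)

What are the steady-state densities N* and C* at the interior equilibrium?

N* ≈ 22.4, C* ≈ 27.4

From dC/dt = 0 with C > 0: 0.0085N* = 0.19, so N* = 22.4.
Substitute into dN/dt = 0: 0.79(1 - 22.4/82) = 0.021C*.
The bracket is 0.727, giving C* = 0.575/0.021 = 27.4.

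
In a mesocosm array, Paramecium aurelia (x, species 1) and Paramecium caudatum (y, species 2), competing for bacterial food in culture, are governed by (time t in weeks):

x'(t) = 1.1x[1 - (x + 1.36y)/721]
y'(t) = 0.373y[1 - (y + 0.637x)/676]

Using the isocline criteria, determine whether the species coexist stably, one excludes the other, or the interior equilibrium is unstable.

Compare the nullcline intercepts: K1/α12 = 721/1.36 = 530 < K2 = 676; K2/α21 = 676/0.637 = 1060 > K1 = 721.
Since the inequalities point opposite ways, species 2 can invade but species 1 cannot.

species 2 excludes species 1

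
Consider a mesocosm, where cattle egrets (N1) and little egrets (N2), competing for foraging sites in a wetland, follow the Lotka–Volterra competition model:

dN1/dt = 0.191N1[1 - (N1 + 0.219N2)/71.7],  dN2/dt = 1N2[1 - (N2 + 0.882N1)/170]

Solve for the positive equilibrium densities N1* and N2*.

Setting both brackets to zero gives the nullclines N1 + 0.219N2 = 71.7 and 0.882N1 + N2 = 170.
Substituting N2 = 170 - 0.882N1 into the first: N1(1 - 0.219·0.882) = 71.7 - 0.219·170.
So N1* = 34.5/0.807 = 42.7, and then N2* = 170 - 0.882·42.7 = 132.

N1* ≈ 42.7, N2* ≈ 132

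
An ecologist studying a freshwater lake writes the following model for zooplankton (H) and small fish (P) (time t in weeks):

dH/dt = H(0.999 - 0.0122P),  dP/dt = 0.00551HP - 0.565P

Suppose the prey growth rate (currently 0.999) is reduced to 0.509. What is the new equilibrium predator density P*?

P* ≈ 41.7

At the interior fixed point, setting dH/dt = 0 with H > 0 fixes P* = (prey growth rate)/(HP coefficient) — independent of the other coefficients.
With the change, P* = 0.509/0.0122 = 41.7; it falls from 81.9.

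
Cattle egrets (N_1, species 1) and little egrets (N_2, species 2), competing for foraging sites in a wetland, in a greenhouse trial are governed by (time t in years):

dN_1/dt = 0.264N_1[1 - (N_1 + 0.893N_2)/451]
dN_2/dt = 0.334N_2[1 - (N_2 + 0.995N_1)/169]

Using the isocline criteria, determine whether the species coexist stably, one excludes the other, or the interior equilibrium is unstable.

species 1 excludes species 2

Compare the nullcline intercepts: K1/α12 = 451/0.893 = 505 > K2 = 169; K2/α21 = 169/0.995 = 170 < K1 = 451.
Since the inequalities point opposite ways, species 1 can invade but species 2 cannot.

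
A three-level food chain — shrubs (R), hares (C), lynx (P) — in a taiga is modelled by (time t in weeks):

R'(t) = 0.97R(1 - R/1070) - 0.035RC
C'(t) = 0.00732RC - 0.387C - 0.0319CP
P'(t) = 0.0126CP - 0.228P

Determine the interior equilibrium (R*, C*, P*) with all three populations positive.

R* ≈ 371, C* ≈ 18.1, P* ≈ 73.1

From dP/dt = 0: 0.0126C* = 0.228, so C* = 18.1.
From dR/dt = 0: 0.97(1 - R*/1070) = 0.035·18.1, giving R* = 1070·(1 - 0.653) = 371.
From dC/dt = 0: 0.00732·371 - 0.387 = 0.0319P*, so P* = 2.33/0.0319 = 73.1.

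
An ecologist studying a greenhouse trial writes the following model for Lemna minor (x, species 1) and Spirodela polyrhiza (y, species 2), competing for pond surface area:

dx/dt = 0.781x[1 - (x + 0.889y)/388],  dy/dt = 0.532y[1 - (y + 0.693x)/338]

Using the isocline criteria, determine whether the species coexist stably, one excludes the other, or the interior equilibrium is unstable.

stable coexistence

Compare the nullcline intercepts: K1/α12 = 388/0.889 = 436 > K2 = 338; K2/α21 = 338/0.693 = 488 > K1 = 388.
Since both inequalities hold, each species can invade when rare, so the interior equilibrium is stable.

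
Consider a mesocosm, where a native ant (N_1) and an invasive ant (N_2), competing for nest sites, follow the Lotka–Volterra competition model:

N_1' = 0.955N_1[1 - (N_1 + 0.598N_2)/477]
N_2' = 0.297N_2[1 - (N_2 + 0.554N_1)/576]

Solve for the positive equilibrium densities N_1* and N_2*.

N_1* ≈ 198, N_2* ≈ 466

Setting both brackets to zero gives the nullclines N_1 + 0.598N_2 = 477 and 0.554N_1 + N_2 = 576.
Substituting N_2 = 576 - 0.554N_1 into the first: N_1(1 - 0.598·0.554) = 477 - 0.598·576.
So N_1* = 133/0.669 = 198, and then N_2* = 576 - 0.554·198 = 466.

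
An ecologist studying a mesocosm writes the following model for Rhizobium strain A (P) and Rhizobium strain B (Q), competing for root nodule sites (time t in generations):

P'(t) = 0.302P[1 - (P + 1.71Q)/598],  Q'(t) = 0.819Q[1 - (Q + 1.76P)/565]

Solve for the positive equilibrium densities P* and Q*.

P* ≈ 183, Q* ≈ 243

Setting both brackets to zero gives the nullclines P + 1.71Q = 598 and 1.76P + Q = 565.
Substituting Q = 565 - 1.76P into the first: P(1 - 1.71·1.76) = 598 - 1.71·565.
So P* = -368/-2.01 = 183, and then Q* = 565 - 1.76·183 = 243.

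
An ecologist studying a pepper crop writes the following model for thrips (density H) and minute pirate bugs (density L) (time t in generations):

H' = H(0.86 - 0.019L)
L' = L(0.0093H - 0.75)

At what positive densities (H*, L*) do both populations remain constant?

H* ≈ 80.6, L* ≈ 45.3

Set dL/dt = 0 with L > 0: 0.0093H - 0.75 = 0, so H* = 0.75/0.0093 = 80.6.
Set dH/dt = 0 with H > 0: 0.86 - 0.019L = 0, so L* = 0.86/0.019 = 45.3.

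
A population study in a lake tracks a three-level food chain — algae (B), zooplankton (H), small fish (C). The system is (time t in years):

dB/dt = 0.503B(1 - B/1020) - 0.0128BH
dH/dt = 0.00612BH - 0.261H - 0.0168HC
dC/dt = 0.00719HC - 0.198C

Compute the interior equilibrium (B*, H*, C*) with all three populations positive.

B* ≈ 305, H* ≈ 27.5, C* ≈ 95.6

From dC/dt = 0: 0.00719H* = 0.198, so H* = 27.5.
From dB/dt = 0: 0.503(1 - B*/1020) = 0.0128·27.5, giving B* = 1020·(1 - 0.701) = 305.
From dH/dt = 0: 0.00612·305 - 0.261 = 0.0168C*, so C* = 1.61/0.0168 = 95.6.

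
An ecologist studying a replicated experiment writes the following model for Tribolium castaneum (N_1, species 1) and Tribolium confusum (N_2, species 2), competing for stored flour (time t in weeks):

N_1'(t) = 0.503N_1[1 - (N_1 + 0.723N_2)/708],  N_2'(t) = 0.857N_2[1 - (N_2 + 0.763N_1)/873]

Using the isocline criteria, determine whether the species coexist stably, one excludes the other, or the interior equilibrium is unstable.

Compare the nullcline intercepts: K1/α12 = 708/0.723 = 979 > K2 = 873; K2/α21 = 873/0.763 = 1140 > K1 = 708.
Since both inequalities hold, each species can invade when rare, so the interior equilibrium is stable.

stable coexistence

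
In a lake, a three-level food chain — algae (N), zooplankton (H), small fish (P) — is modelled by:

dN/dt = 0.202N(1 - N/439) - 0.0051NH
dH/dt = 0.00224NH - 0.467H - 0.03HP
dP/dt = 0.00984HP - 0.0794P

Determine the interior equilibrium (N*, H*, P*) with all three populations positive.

N* ≈ 350, H* ≈ 8.07, P* ≈ 10.5

From dP/dt = 0: 0.00984H* = 0.0794, so H* = 8.07.
From dN/dt = 0: 0.202(1 - N*/439) = 0.0051·8.07, giving N* = 439·(1 - 0.204) = 350.
From dH/dt = 0: 0.00224·350 - 0.467 = 0.03P*, so P* = 0.316/0.03 = 10.5.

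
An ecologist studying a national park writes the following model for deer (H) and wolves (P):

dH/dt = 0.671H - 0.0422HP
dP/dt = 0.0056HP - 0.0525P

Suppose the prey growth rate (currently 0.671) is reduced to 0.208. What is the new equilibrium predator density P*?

At the interior fixed point, setting dH/dt = 0 with H > 0 fixes P* = (prey growth rate)/(HP coefficient) — independent of the other coefficients.
With the change, P* = 0.208/0.0422 = 4.93; it falls from 15.9.

P* ≈ 4.93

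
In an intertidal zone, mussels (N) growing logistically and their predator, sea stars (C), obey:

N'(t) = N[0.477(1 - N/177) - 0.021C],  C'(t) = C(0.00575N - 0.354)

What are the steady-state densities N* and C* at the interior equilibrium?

From dC/dt = 0 with C > 0: 0.00575N* = 0.354, so N* = 61.6.
Substitute into dN/dt = 0: 0.477(1 - 61.6/177) = 0.021C*.
The bracket is 0.652, giving C* = 0.311/0.021 = 14.8.

N* ≈ 61.6, C* ≈ 14.8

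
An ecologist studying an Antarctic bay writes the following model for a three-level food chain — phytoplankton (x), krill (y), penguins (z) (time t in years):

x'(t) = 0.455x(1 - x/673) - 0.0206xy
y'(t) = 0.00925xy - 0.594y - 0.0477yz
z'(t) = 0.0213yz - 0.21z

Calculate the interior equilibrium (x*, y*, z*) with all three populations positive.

x* ≈ 373, y* ≈ 9.86, z* ≈ 59.8

From dz/dt = 0: 0.0213y* = 0.21, so y* = 9.86.
From dx/dt = 0: 0.455(1 - x*/673) = 0.0206·9.86, giving x* = 673·(1 - 0.446) = 373.
From dy/dt = 0: 0.00925·373 - 0.594 = 0.0477z*, so z* = 2.85/0.0477 = 59.8.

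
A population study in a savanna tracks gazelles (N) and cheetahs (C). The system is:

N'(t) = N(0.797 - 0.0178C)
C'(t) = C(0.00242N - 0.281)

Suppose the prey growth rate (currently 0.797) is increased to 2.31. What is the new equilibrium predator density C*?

At the interior fixed point, setting dN/dt = 0 with N > 0 fixes C* = (prey growth rate)/(NC coefficient) — independent of the other coefficients.
With the change, C* = 2.31/0.0178 = 130; it rises from 44.8.

C* ≈ 130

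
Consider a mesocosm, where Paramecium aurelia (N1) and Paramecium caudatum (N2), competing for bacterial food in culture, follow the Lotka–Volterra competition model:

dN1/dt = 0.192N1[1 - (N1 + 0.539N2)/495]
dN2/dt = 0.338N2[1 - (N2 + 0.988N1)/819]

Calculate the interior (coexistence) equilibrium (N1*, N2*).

Setting both brackets to zero gives the nullclines N1 + 0.539N2 = 495 and 0.988N1 + N2 = 819.
Substituting N2 = 819 - 0.988N1 into the first: N1(1 - 0.539·0.988) = 495 - 0.539·819.
So N1* = 53.6/0.467 = 115, and then N2* = 819 - 0.988·115 = 706.

N1* ≈ 115, N2* ≈ 706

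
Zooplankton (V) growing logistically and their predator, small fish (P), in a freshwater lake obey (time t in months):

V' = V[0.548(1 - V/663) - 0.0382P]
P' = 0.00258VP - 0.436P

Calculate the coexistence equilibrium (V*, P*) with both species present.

From dP/dt = 0 with P > 0: 0.00258V* = 0.436, so V* = 169.
Substitute into dV/dt = 0: 0.548(1 - 169/663) = 0.0382P*.
The bracket is 0.745, giving P* = 0.408/0.0382 = 10.7.

V* ≈ 169, P* ≈ 10.7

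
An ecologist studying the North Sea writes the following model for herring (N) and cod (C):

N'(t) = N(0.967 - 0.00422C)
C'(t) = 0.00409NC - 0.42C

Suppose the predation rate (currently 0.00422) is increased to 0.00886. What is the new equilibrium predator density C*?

At the interior fixed point, setting dN/dt = 0 with N > 0 fixes C* = (prey growth rate)/(NC coefficient) — independent of the other coefficients.
With the change, C* = 0.967/0.00886 = 109; it falls from 229.

C* ≈ 109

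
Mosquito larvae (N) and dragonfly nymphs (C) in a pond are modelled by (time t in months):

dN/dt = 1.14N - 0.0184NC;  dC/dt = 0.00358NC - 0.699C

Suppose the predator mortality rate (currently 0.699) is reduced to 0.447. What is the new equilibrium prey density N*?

At the interior fixed point, setting dC/dt = 0 with C > 0 fixes N* = (predator death rate)/(NC coefficient) — independent of the other coefficients.
With the change, N* = 0.447/0.00358 = 125; it falls from 195.

N* ≈ 125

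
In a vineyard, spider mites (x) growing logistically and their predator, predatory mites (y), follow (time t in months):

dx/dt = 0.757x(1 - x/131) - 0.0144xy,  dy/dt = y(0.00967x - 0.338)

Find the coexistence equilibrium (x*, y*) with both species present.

x* ≈ 35, y* ≈ 38.5

From dy/dt = 0 with y > 0: 0.00967x* = 0.338, so x* = 35.
Substitute into dx/dt = 0: 0.757(1 - 35/131) = 0.0144y*.
The bracket is 0.733, giving y* = 0.555/0.0144 = 38.5.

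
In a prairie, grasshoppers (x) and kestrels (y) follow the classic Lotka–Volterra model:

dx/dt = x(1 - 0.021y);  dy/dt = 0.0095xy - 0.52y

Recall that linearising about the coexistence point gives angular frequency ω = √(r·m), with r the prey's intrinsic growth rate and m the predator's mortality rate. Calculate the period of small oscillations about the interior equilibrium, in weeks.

T ≈ 8.71 weeks

Here r = 1 and m = 0.52, so r·m = 0.52.
ω = √0.52 = 0.721 per week, hence T = 2π/ω ≈ 8.71 weeks.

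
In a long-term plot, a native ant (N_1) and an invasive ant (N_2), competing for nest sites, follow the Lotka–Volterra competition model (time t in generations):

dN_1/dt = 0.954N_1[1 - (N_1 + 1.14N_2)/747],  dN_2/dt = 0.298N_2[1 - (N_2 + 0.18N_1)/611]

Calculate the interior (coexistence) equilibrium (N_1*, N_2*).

Setting both brackets to zero gives the nullclines N_1 + 1.14N_2 = 747 and 0.18N_1 + N_2 = 611.
Substituting N_2 = 611 - 0.18N_1 into the first: N_1(1 - 1.14·0.18) = 747 - 1.14·611.
So N_1* = 50.5/0.795 = 63.5, and then N_2* = 611 - 0.18·63.5 = 600.

N_1* ≈ 63.5, N_2* ≈ 600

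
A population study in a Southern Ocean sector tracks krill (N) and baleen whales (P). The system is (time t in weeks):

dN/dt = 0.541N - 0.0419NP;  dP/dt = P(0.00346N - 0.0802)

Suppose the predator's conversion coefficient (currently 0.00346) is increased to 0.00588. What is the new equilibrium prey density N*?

N* ≈ 13.6

At the interior fixed point, setting dP/dt = 0 with P > 0 fixes N* = (predator death rate)/(NP coefficient) — independent of the other coefficients.
With the change, N* = 0.0802/0.00588 = 13.6; it falls from 23.2.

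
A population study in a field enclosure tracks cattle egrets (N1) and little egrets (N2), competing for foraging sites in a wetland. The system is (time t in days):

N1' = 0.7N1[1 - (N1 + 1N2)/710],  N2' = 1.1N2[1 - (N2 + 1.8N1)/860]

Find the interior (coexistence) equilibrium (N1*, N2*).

Setting both brackets to zero gives the nullclines N1 + 1N2 = 710 and 1.8N1 + N2 = 860.
Substituting N2 = 860 - 1.8N1 into the first: N1(1 - 1·1.8) = 710 - 1·860.
So N1* = -150/-0.8 = 188, and then N2* = 860 - 1.8·188 = 522.

N1* ≈ 188, N2* ≈ 522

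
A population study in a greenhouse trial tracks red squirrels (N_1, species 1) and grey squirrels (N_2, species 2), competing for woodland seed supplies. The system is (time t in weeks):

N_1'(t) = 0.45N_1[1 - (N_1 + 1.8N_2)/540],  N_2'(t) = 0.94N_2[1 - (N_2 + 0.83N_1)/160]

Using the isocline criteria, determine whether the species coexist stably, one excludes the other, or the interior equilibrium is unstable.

Compare the nullcline intercepts: K1/α12 = 540/1.8 = 300 > K2 = 160; K2/α21 = 160/0.83 = 193 < K1 = 540.
Since the inequalities point opposite ways, species 1 can invade but species 2 cannot.

species 1 excludes species 2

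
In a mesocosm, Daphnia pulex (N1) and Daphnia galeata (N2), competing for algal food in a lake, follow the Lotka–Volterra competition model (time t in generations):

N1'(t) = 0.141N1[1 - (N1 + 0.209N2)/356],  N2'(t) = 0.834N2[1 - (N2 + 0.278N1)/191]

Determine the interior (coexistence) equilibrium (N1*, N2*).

Setting both brackets to zero gives the nullclines N1 + 0.209N2 = 356 and 0.278N1 + N2 = 191.
Substituting N2 = 191 - 0.278N1 into the first: N1(1 - 0.209·0.278) = 356 - 0.209·191.
So N1* = 316/0.942 = 336, and then N2* = 191 - 0.278·336 = 97.7.

N1* ≈ 336, N2* ≈ 97.7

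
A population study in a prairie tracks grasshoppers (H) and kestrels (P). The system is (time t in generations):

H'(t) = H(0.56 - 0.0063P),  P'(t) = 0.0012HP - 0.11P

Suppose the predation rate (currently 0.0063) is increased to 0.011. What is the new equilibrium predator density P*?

P* ≈ 50.9

At the interior fixed point, setting dH/dt = 0 with H > 0 fixes P* = (prey growth rate)/(HP coefficient) — independent of the other coefficients.
With the change, P* = 0.56/0.011 = 50.9; it falls from 88.9.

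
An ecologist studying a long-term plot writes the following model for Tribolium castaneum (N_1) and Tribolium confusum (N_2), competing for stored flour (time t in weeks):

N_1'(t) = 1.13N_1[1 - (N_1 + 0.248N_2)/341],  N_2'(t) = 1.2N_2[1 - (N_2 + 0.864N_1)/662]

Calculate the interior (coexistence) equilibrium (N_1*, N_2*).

N_1* ≈ 225, N_2* ≈ 468

Setting both brackets to zero gives the nullclines N_1 + 0.248N_2 = 341 and 0.864N_1 + N_2 = 662.
Substituting N_2 = 662 - 0.864N_1 into the first: N_1(1 - 0.248·0.864) = 341 - 0.248·662.
So N_1* = 177/0.786 = 225, and then N_2* = 662 - 0.864·225 = 468.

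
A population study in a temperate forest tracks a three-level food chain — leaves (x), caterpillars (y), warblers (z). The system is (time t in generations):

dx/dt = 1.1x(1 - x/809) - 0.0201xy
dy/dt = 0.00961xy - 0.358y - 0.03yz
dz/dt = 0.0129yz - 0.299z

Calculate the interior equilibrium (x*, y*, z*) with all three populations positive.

x* ≈ 466, y* ≈ 23.2, z* ≈ 137

From dz/dt = 0: 0.0129y* = 0.299, so y* = 23.2.
From dx/dt = 0: 1.1(1 - x*/809) = 0.0201·23.2, giving x* = 809·(1 - 0.424) = 466.
From dy/dt = 0: 0.00961·466 - 0.358 = 0.03z*, so z* = 4.12/0.03 = 137.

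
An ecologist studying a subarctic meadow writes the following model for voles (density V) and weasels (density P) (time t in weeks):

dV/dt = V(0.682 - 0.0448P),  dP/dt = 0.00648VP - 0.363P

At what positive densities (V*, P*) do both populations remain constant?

V* ≈ 56, P* ≈ 15.2

Set dP/dt = 0 with P > 0: 0.00648V - 0.363 = 0, so V* = 0.363/0.00648 = 56.
Set dV/dt = 0 with V > 0: 0.682 - 0.0448P = 0, so P* = 0.682/0.0448 = 15.2.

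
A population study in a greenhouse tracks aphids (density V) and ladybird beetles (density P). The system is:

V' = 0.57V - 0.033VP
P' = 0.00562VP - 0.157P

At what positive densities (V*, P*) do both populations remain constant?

V* ≈ 27.9, P* ≈ 17.3

Set dP/dt = 0 with P > 0: 0.00562V - 0.157 = 0, so V* = 0.157/0.00562 = 27.9.
Set dV/dt = 0 with V > 0: 0.57 - 0.033P = 0, so P* = 0.57/0.033 = 17.3.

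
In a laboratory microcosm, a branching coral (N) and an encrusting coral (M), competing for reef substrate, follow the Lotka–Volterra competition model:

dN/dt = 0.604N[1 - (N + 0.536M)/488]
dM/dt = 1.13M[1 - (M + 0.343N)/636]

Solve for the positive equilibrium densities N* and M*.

Setting both brackets to zero gives the nullclines N + 0.536M = 488 and 0.343N + M = 636.
Substituting M = 636 - 0.343N into the first: N(1 - 0.536·0.343) = 488 - 0.536·636.
So N* = 147/0.816 = 180, and then M* = 636 - 0.343·180 = 574.

N* ≈ 180, M* ≈ 574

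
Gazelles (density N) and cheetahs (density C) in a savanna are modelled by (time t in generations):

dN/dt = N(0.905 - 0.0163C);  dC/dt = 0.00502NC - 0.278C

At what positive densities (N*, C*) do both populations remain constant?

N* ≈ 55.4, C* ≈ 55.5

Set dC/dt = 0 with C > 0: 0.00502N - 0.278 = 0, so N* = 0.278/0.00502 = 55.4.
Set dN/dt = 0 with N > 0: 0.905 - 0.0163C = 0, so C* = 0.905/0.0163 = 55.5.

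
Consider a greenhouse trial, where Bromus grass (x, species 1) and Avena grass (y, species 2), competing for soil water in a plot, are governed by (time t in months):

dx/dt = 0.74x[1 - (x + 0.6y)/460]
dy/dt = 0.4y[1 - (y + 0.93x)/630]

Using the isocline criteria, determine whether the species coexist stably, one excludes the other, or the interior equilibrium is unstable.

stable coexistence

Compare the nullcline intercepts: K1/α12 = 460/0.6 = 767 > K2 = 630; K2/α21 = 630/0.93 = 677 > K1 = 460.
Since both inequalities hold, each species can invade when rare, so the interior equilibrium is stable.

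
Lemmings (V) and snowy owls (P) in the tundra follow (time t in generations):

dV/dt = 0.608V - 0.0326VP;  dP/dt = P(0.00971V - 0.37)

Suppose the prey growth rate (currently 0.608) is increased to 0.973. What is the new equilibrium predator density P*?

P* ≈ 29.8

At the interior fixed point, setting dV/dt = 0 with V > 0 fixes P* = (prey growth rate)/(VP coefficient) — independent of the other coefficients.
With the change, P* = 0.973/0.0326 = 29.8; it rises from 18.7.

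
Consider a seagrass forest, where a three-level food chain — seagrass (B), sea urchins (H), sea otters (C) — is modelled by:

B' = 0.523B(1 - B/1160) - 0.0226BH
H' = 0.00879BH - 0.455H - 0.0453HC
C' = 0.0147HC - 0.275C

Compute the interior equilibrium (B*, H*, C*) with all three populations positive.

From dC/dt = 0: 0.0147H* = 0.275, so H* = 18.7.
From dB/dt = 0: 0.523(1 - B*/1160) = 0.0226·18.7, giving B* = 1160·(1 - 0.808) = 222.
From dH/dt = 0: 0.00879·222 - 0.455 = 0.0453C*, so C* = 1.5/0.0453 = 33.1.

B* ≈ 222, H* ≈ 18.7, C* ≈ 33.1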